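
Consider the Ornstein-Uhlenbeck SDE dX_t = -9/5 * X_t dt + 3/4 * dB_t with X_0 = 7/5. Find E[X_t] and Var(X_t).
E[X_t] = 7*exp(-9*t/5)/5; Var(X_t) = 5/32 - 5*exp(-18*t/5)/32

The OU SDE dX = -theta X dt + sigma dB admits the integrating factor exp(theta t): d(exp(theta t) X_t) = sigma exp(theta t) dB_t. Integrating from 0 to t:
  X_t = x_0 * exp(-theta t) + sigma * int_0^t exp(-theta (t-s)) dB_s.
The Itô integral has mean 0 and (by the Itô isometry) variance sigma^2 * int_0^t exp(-2 theta (t - s)) ds = sigma^2 * (1 - exp(-2 theta t)) / (2 theta).
With theta = 9/5, sigma = 3/4, x_0 = 7/5:
  E[X_t] = 7/5 * exp(-9/5 t) = 7*exp(-9*t/5)/5
  Var(X_t) = (3/4)^2 * (1 - exp(-2*9/5 t)) / (2 * 9/5) = 5/32 - 5*exp(-18*t/5)/32.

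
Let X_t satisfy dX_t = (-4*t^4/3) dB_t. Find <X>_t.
<X>_t = 16*t^9/81

For an Itô process dX_t = a(t) dt + b(t) dB_t, the quadratic variation is <X>_t = int_0^t b(s)^2 ds (the drift term does not contribute). Here b(s) = -4*s^4/3, so
  b(s)^2 = 16*s^8/9.
Integrating from 0 to t:
  <X>_t = int_0^t (16*s^8/9) ds = 16*t^9/81.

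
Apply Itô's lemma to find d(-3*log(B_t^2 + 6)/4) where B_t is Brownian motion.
d(-3*log(B_t^2 + 6)/4) = (3*(B_t^2 - 6)/(4*(B_t^2 + 6)^2)) dt + (-3*B_t/(2*B_t^2 + 12)) dB_t

Itô's formula for f(B_t) gives d f(B_t) = f'(B_t) dB_t + (1/2) f''(B_t) dt. Compute derivatives of f(x) = -3*log(x^2 + 6)/4:
  f'(x)  = -3*x/(2*x^2 + 12)
  f''(x) = 3*(x^2 - 6)/(2*(x^2 + 6)^2)
Substitute x = B_t and multiply the f'' term by 1/2:
  drift     = (1/2) * (3*(x^2 - 6)/(2*(x^2 + 6)^2)) evaluated at B_t = 3*(B_t^2 - 6)/(4*(B_t^2 + 6)^2)
  diffusion = (-3*x/(2*x^2 + 12)) evaluated at B_t = -3*B_t/(2*B_t^2 + 12)
Therefore d(-3*log(B_t^2 + 6)/4) = (3*(B_t^2 - 6)/(4*(B_t^2 + 6)^2)) dt + (-3*B_t/(2*B_t^2 + 12)) dB_t.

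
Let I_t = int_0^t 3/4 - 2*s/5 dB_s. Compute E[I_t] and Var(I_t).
E[I_t] = 0; Var(I_t) = t*(64*t^2 - 360*t + 675)/1200

The Itô integral of a deterministic integrand f(s) has mean 0 because each increment f(s) * (B_{s+ds} - B_s) has mean 0. By the Itô isometry:
  Var( int_0^t f(s) dB_s ) = E[ (int_0^t f(s) dB_s)^2 ] = int_0^t f(s)^2 ds.
Here f(s) = 3/4 - 2*s/5, so f(s)^2 = (8*s - 15)^2/400. Integrate:
  int_0^t ((8*s - 15)^2/400) ds = t*(64*t^2 - 360*t + 675)/1200.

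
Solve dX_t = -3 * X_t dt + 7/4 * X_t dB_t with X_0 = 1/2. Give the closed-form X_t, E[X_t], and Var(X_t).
X_t = 1/2 * exp((-145/32) t + (7/4) B_t); E[X_t] = exp(-3*t)/2; Var(X_t) = (exp(49*t/16) - 1)*exp(-6*t)/4

For GBM dX = mu X dt + sigma X dB with X_0 = x_0, apply Itô to Y = log X: dY = (mu - sigma^2/2) dt + sigma dB, so Y_t = log(x_0) + (mu - sigma^2/2) t + sigma B_t and hence X_t = x_0 * exp((mu - sigma^2/2) t + sigma B_t).
With mu = -3, sigma = 7/4, x_0 = 1/2, this gives:
  X_t = 1/2 * exp((-145/32) * t + (7/4) * B_t).
Since sigma*B_t ~ Normal(0, sigma^2 t), E[exp(sigma*B_t)] = exp(sigma^2 t / 2); so E[X_t] = x_0 * exp((mu - sigma^2/2) t) * exp(sigma^2 t / 2) = x_0 * exp(mu t) = exp(-3*t)/2.
Var(X_t) = E[X_t^2] - (E[X_t])^2 = x_0^2 * exp(2 mu t) * (exp(sigma^2 t) - 1) = (exp(49*t/16) - 1)*exp(-6*t)/4.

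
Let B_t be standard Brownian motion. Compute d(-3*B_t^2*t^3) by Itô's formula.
d(-3*B_t^2*t^3) = (3*t^2*(-3*B_t^2 - t)) dt + (-6*B_t*t^3) dB_t

Itô's formula for f(t, x): d f(t, B_t) = (f_t + (1/2) f_xx) dt + f_x dB_t. Compute partials of f(t, x) = -3*t^3*x^2:
  f_t(t,x)  = -9*t^2*x^2
  f_x(t,x)  = -6*t^3*x
  f_xx(t,x) = -6*t^3
Assemble drift = f_t + (1/2) f_xx = 3*t^2*(-t - 3*x^2) and diffusion = f_x = -6*t^3*x. Substituting x = B_t:
  d(-3*B_t^2*t^3) = (3*t^2*(-3*B_t^2 - t)) dt + (-6*B_t*t^3) dB_t.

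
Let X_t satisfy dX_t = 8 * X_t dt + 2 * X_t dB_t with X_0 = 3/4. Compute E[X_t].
E[X_t] = 3*exp(8*t)/4

For GBM dX = mu X dt + sigma X dB with X_0 = x_0, apply Itô to Y = log X: dY = (mu - sigma^2/2) dt + sigma dB, so Y_t = log(x_0) + (mu - sigma^2/2) t + sigma B_t and hence X_t = x_0 * exp((mu - sigma^2/2) t + sigma B_t).
With mu = 8, sigma = 2, x_0 = 3/4, this gives:
  X_t = 3/4 * exp((6) * t + (2) * B_t).
Since sigma*B_t ~ Normal(0, sigma^2 t), E[exp(sigma*B_t)] = exp(sigma^2 t / 2); so E[X_t] = x_0 * exp((mu - sigma^2/2) t) * exp(sigma^2 t / 2) = x_0 * exp(mu t) = 3*exp(8*t)/4.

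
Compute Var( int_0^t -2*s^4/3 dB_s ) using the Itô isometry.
Var = 4*t^9/81

The Itô integral of a deterministic integrand f(s) has mean 0 because each increment f(s) * (B_{s+ds} - B_s) has mean 0. By the Itô isometry:
  Var( int_0^t f(s) dB_s ) = E[ (int_0^t f(s) dB_s)^2 ] = int_0^t f(s)^2 ds.
Here f(s) = -2*s^4/3, so f(s)^2 = 4*s^8/9. Integrate:
  int_0^t (4*s^8/9) ds = 4*t^9/81.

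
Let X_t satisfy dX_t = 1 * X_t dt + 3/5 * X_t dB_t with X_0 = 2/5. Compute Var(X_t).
Var(X_t) = 4*(exp(9*t/25) - 1)*exp(2*t)/25

For GBM dX = mu X dt + sigma X dB with X_0 = x_0, apply Itô to Y = log X: dY = (mu - sigma^2/2) dt + sigma dB, so Y_t = log(x_0) + (mu - sigma^2/2) t + sigma B_t and hence X_t = x_0 * exp((mu - sigma^2/2) t + sigma B_t).
With mu = 1, sigma = 3/5, x_0 = 2/5, this gives:
  X_t = 2/5 * exp((41/50) * t + (3/5) * B_t).
Since sigma*B_t ~ Normal(0, sigma^2 t), E[exp(sigma*B_t)] = exp(sigma^2 t / 2); so E[X_t] = x_0 * exp((mu - sigma^2/2) t) * exp(sigma^2 t / 2) = x_0 * exp(mu t) = 2*exp(t)/5.
Var(X_t) = E[X_t^2] - (E[X_t])^2 = x_0^2 * exp(2 mu t) * (exp(sigma^2 t) - 1) = 4*(exp(9*t/25) - 1)*exp(2*t)/25.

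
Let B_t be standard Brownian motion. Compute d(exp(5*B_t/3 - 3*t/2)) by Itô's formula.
d(exp(5*B_t/3 - 3*t/2)) = (-exp(5*B_t/3 - 3*t/2)/9) dt + (5*exp(5*B_t/3 - 3*t/2)/3) dB_t

Itô's formula for f(t, x): d f(t, B_t) = (f_t + (1/2) f_xx) dt + f_x dB_t. Compute partials of f(t, x) = exp(-3*t/2 + 5*x/3):
  f_t(t,x)  = -3*exp(-3*t/2 + 5*x/3)/2
  f_x(t,x)  = 5*exp(-3*t/2 + 5*x/3)/3
  f_xx(t,x) = 25*exp(-3*t/2 + 5*x/3)/9
Assemble drift = f_t + (1/2) f_xx = -exp(-3*t/2 + 5*x/3)/9 and diffusion = f_x = 5*exp(-3*t/2 + 5*x/3)/3. Substituting x = B_t:
  d(exp(5*B_t/3 - 3*t/2)) = (-exp(5*B_t/3 - 3*t/2)/9) dt + (5*exp(5*B_t/3 - 3*t/2)/3) dB_t.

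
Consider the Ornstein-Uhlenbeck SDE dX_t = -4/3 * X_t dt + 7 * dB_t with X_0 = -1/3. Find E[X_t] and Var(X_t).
E[X_t] = -exp(-4*t/3)/3; Var(X_t) = 147/8 - 147*exp(-8*t/3)/8

The OU SDE dX = -theta X dt + sigma dB admits the integrating factor exp(theta t): d(exp(theta t) X_t) = sigma exp(theta t) dB_t. Integrating from 0 to t:
  X_t = x_0 * exp(-theta t) + sigma * int_0^t exp(-theta (t-s)) dB_s.
The Itô integral has mean 0 and (by the Itô isometry) variance sigma^2 * int_0^t exp(-2 theta (t - s)) ds = sigma^2 * (1 - exp(-2 theta t)) / (2 theta).
With theta = 4/3, sigma = 7, x_0 = -1/3:
  E[X_t] = -1/3 * exp(-4/3 t) = -exp(-4*t/3)/3
  Var(X_t) = (7)^2 * (1 - exp(-2*4/3 t)) / (2 * 4/3) = 147/8 - 147*exp(-8*t/3)/8.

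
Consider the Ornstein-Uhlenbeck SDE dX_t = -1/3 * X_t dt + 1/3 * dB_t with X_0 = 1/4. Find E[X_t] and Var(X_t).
E[X_t] = exp(-t/3)/4; Var(X_t) = 1/6 - exp(-2*t/3)/6

The OU SDE dX = -theta X dt + sigma dB admits the integrating factor exp(theta t): d(exp(theta t) X_t) = sigma exp(theta t) dB_t. Integrating from 0 to t:
  X_t = x_0 * exp(-theta t) + sigma * int_0^t exp(-theta (t-s)) dB_s.
The Itô integral has mean 0 and (by the Itô isometry) variance sigma^2 * int_0^t exp(-2 theta (t - s)) ds = sigma^2 * (1 - exp(-2 theta t)) / (2 theta).
With theta = 1/3, sigma = 1/3, x_0 = 1/4:
  E[X_t] = 1/4 * exp(-1/3 t) = exp(-t/3)/4
  Var(X_t) = (1/3)^2 * (1 - exp(-2*1/3 t)) / (2 * 1/3) = 1/6 - exp(-2*t/3)/6.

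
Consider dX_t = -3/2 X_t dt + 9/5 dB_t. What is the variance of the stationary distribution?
lim Var(X_t) = 27/25

The OU SDE dX = -theta X dt + sigma dB admits the integrating factor exp(theta t): d(exp(theta t) X_t) = sigma exp(theta t) dB_t. Integrating from 0 to t gives X_t = x_0 * exp(-theta t) + sigma * int_0^t exp(-theta (t-s)) dB_s for any initial x_0. The Itô integral has variance (by the Itô isometry) sigma^2 * int_0^t exp(-2 theta (t - s)) ds = sigma^2 * (1 - exp(-2 theta t)) / (2 theta), independent of x_0.
With theta = 3/2, sigma = 9/5:
  Var(X_t) = (9/5)^2 * (1 - exp(-2*3/2 t)) / (2 * 3/2) = 27/25 - 27*exp(-3*t)/25.
As t -> infinity, exp(-2*3/2 t) -> 0, so the stationary variance is sigma^2 / (2 theta) = 27/25.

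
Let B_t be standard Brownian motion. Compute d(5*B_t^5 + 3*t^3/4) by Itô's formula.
d(5*B_t^5 + 3*t^3/4) = (50*B_t^3 + 9*t^2/4) dt + (25*B_t^4) dB_t

Itô's formula for f(t, x): d f(t, B_t) = (f_t + (1/2) f_xx) dt + f_x dB_t. Compute partials of f(t, x) = 3*t^3/4 + 5*x^5:
  f_t(t,x)  = 9*t^2/4
  f_x(t,x)  = 25*x^4
  f_xx(t,x) = 100*x^3
Assemble drift = f_t + (1/2) f_xx = 9*t^2/4 + 50*x^3 and diffusion = f_x = 25*x^4. Substituting x = B_t:
  d(5*B_t^5 + 3*t^3/4) = (50*B_t^3 + 9*t^2/4) dt + (25*B_t^4) dB_t.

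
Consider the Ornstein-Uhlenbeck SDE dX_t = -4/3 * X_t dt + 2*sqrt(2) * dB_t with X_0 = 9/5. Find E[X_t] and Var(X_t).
E[X_t] = 9*exp(-4*t/3)/5; Var(X_t) = 3 - 3*exp(-8*t/3)

The OU SDE dX = -theta X dt + sigma dB admits the integrating factor exp(theta t): d(exp(theta t) X_t) = sigma exp(theta t) dB_t. Integrating from 0 to t:
  X_t = x_0 * exp(-theta t) + sigma * int_0^t exp(-theta (t-s)) dB_s.
The Itô integral has mean 0 and (by the Itô isometry) variance sigma^2 * int_0^t exp(-2 theta (t - s)) ds = sigma^2 * (1 - exp(-2 theta t)) / (2 theta).
With theta = 4/3, sigma = 2*sqrt(2), x_0 = 9/5:
  E[X_t] = 9/5 * exp(-4/3 t) = 9*exp(-4*t/3)/5
  Var(X_t) = (2*sqrt(2))^2 * (1 - exp(-2*4/3 t)) / (2 * 4/3) = 3 - 3*exp(-8*t/3).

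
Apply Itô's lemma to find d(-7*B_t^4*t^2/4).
d(-7*B_t^4*t^2/4) = (7*B_t^2*t*(-B_t^2 - 3*t)/2) dt + (-7*B_t^3*t^2) dB_t

Itô's formula for f(t, x): d f(t, B_t) = (f_t + (1/2) f_xx) dt + f_x dB_t. Compute partials of f(t, x) = -7*t^2*x^4/4:
  f_t(t,x)  = -7*t*x^4/2
  f_x(t,x)  = -7*t^2*x^3
  f_xx(t,x) = -21*t^2*x^2
Assemble drift = f_t + (1/2) f_xx = 7*t*x^2*(-3*t - x^2)/2 and diffusion = f_x = -7*t^2*x^3. Substituting x = B_t:
  d(-7*B_t^4*t^2/4) = (7*B_t^2*t*(-B_t^2 - 3*t)/2) dt + (-7*B_t^3*t^2) dB_t.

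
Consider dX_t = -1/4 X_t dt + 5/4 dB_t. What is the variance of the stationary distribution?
lim Var(X_t) = 25/8

The OU SDE dX = -theta X dt + sigma dB admits the integrating factor exp(theta t): d(exp(theta t) X_t) = sigma exp(theta t) dB_t. Integrating from 0 to t gives X_t = x_0 * exp(-theta t) + sigma * int_0^t exp(-theta (t-s)) dB_s for any initial x_0. The Itô integral has variance (by the Itô isometry) sigma^2 * int_0^t exp(-2 theta (t - s)) ds = sigma^2 * (1 - exp(-2 theta t)) / (2 theta), independent of x_0.
With theta = 1/4, sigma = 5/4:
  Var(X_t) = (5/4)^2 * (1 - exp(-2*1/4 t)) / (2 * 1/4) = 25/8 - 25*exp(-t/2)/8.
As t -> infinity, exp(-2*1/4 t) -> 0, so the stationary variance is sigma^2 / (2 theta) = 25/8.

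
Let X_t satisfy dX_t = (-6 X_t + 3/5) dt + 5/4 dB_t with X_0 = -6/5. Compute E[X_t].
E[X_t] = 1/10 - 13*exp(-6*t)/10

Taking expectations and using E[dB_t] = 0, the mean m(t) = E[X_t] satisfies the ODE m'(t) = a m(t) + b with m(0) = x_0. With a = -6, b = 3/5, x_0 = -6/5, the solution is
  m(t) = x_0 * exp(a t) + (b/a) * (exp(a t) - 1)
       = (-6/5) * exp((-6) t) + ((3/5)/(-6)) * (exp((-6) t) - 1)
       = 1/10 - 13*exp(-6*t)/10.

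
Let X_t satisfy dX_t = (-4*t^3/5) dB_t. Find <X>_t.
<X>_t = 16*t^7/175

For an Itô process dX_t = a(t) dt + b(t) dB_t, the quadratic variation is <X>_t = int_0^t b(s)^2 ds (the drift term does not contribute). Here b(s) = -4*s^3/5, so
  b(s)^2 = 16*s^6/25.
Integrating from 0 to t:
  <X>_t = int_0^t (16*s^6/25) ds = 16*t^7/175.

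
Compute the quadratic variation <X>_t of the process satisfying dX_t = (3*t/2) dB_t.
<X>_t = 3*t^3/4

For an Itô process dX_t = a(t) dt + b(t) dB_t, the quadratic variation is <X>_t = int_0^t b(s)^2 ds (the drift term does not contribute). Here b(s) = 3*s/2, so
  b(s)^2 = 9*s^2/4.
Integrating from 0 to t:
  <X>_t = int_0^t (9*s^2/4) ds = 3*t^3/4.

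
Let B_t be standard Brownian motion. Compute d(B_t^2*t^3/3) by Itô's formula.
d(B_t^2*t^3/3) = (t^2*(B_t^2 + t/3)) dt + (2*B_t*t^3/3) dB_t

Itô's formula for f(t, x): d f(t, B_t) = (f_t + (1/2) f_xx) dt + f_x dB_t. Compute partials of f(t, x) = t^3*x^2/3:
  f_t(t,x)  = t^2*x^2
  f_x(t,x)  = 2*t^3*x/3
  f_xx(t,x) = 2*t^3/3
Assemble drift = f_t + (1/2) f_xx = t^2*(t/3 + x^2) and diffusion = f_x = 2*t^3*x/3. Substituting x = B_t:
  d(B_t^2*t^3/3) = (t^2*(B_t^2 + t/3)) dt + (2*B_t*t^3/3) dB_t.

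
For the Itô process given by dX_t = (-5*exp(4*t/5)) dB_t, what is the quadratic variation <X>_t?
<X>_t = 125*exp(8*t/5)/8 - 125/8

For an Itô process dX_t = a(t) dt + b(t) dB_t, the quadratic variation is <X>_t = int_0^t b(s)^2 ds (the drift term does not contribute). Here b(s) = -5*exp(4*s/5), so
  b(s)^2 = 25*exp(8*s/5).
Integrating from 0 to t:
  <X>_t = int_0^t (25*exp(8*s/5)) ds = 125*exp(8*t/5)/8 - 125/8.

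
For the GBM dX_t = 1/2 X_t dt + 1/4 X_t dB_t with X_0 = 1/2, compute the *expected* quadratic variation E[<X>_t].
E[<X>_t] = exp(17*t/16)/68 - 1/68

<X>_t = int_0^t ((1/4) * X_s)^2 ds. Taking expectation inside the integral: E[<X>_t] = (1/4)^2 * int_0^t E[X_s^2] ds. For GBM, E[X_s^2] = x_0^2 * exp((2 mu + sigma^2) s). Integrating:
  E[<X>_t] = (1/4)^2 * (1/2)^2 * (exp((2*(1/2) + (1/4)^2) t) - 1) / (2*(1/2) + (1/4)^2)
           = (1/4)^2 * (1/2)^2 * (exp((17/16) t) - 1) / (17/16) = exp(17*t/16)/68 - 1/68.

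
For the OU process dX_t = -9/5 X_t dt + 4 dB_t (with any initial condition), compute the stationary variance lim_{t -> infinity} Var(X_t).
lim Var(X_t) = 40/9

The OU SDE dX = -theta X dt + sigma dB admits the integrating factor exp(theta t): d(exp(theta t) X_t) = sigma exp(theta t) dB_t. Integrating from 0 to t gives X_t = x_0 * exp(-theta t) + sigma * int_0^t exp(-theta (t-s)) dB_s for any initial x_0. The Itô integral has variance (by the Itô isometry) sigma^2 * int_0^t exp(-2 theta (t - s)) ds = sigma^2 * (1 - exp(-2 theta t)) / (2 theta), independent of x_0.
With theta = 9/5, sigma = 4:
  Var(X_t) = (4)^2 * (1 - exp(-2*9/5 t)) / (2 * 9/5) = 40/9 - 40*exp(-18*t/5)/9.
As t -> infinity, exp(-2*9/5 t) -> 0, so the stationary variance is sigma^2 / (2 theta) = 40/9.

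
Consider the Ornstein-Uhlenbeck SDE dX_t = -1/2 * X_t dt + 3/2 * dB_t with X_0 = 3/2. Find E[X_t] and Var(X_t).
E[X_t] = 3*exp(-t/2)/2; Var(X_t) = 9/4 - 9*exp(-t)/4

The OU SDE dX = -theta X dt + sigma dB admits the integrating factor exp(theta t): d(exp(theta t) X_t) = sigma exp(theta t) dB_t. Integrating from 0 to t:
  X_t = x_0 * exp(-theta t) + sigma * int_0^t exp(-theta (t-s)) dB_s.
The Itô integral has mean 0 and (by the Itô isometry) variance sigma^2 * int_0^t exp(-2 theta (t - s)) ds = sigma^2 * (1 - exp(-2 theta t)) / (2 theta).
With theta = 1/2, sigma = 3/2, x_0 = 3/2:
  E[X_t] = 3/2 * exp(-1/2 t) = 3*exp(-t/2)/2
  Var(X_t) = (3/2)^2 * (1 - exp(-2*1/2 t)) / (2 * 1/2) = 9/4 - 9*exp(-t)/4.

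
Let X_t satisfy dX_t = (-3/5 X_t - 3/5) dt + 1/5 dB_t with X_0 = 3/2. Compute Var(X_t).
Var(X_t) = 1/30 - exp(-6*t/5)/30

The variance V(t) = Var(X_t) satisfies V'(t) = 2 a V(t) + c^2 with V(0) = 0 (drift coefficient is linear in X, diffusion is constant). With a = -3/5, c = 1/5, the solution is
  V(t) = (c^2 / (2 a)) * (exp(2 a t) - 1)
       = ((1/5)^2 / (2*(-3/5))) * (exp((-6/5) t) - 1)
       = 1/30 - exp(-6*t/5)/30.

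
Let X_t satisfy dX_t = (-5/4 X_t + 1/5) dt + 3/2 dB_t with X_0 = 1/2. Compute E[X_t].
E[X_t] = 4/25 + 17*exp(-5*t/4)/50

Taking expectations and using E[dB_t] = 0, the mean m(t) = E[X_t] satisfies the ODE m'(t) = a m(t) + b with m(0) = x_0. With a = -5/4, b = 1/5, x_0 = 1/2, the solution is
  m(t) = x_0 * exp(a t) + (b/a) * (exp(a t) - 1)
       = (1/2) * exp((-5/4) t) + ((1/5)/(-5/4)) * (exp((-5/4) t) - 1)
       = 4/25 + 17*exp(-5*t/4)/50.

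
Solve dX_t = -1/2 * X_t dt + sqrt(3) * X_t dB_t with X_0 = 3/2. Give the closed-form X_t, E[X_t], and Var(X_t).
X_t = 3/2 * exp((-2) t + (sqrt(3)) B_t); E[X_t] = 3*exp(-t/2)/2; Var(X_t) = (9*exp(3*t) - 9)*exp(-t)/4

For GBM dX = mu X dt + sigma X dB with X_0 = x_0, apply Itô to Y = log X: dY = (mu - sigma^2/2) dt + sigma dB, so Y_t = log(x_0) + (mu - sigma^2/2) t + sigma B_t and hence X_t = x_0 * exp((mu - sigma^2/2) t + sigma B_t).
With mu = -1/2, sigma = sqrt(3), x_0 = 3/2, this gives:
  X_t = 3/2 * exp((-2) * t + (sqrt(3)) * B_t).
Since sigma*B_t ~ Normal(0, sigma^2 t), E[exp(sigma*B_t)] = exp(sigma^2 t / 2); so E[X_t] = x_0 * exp((mu - sigma^2/2) t) * exp(sigma^2 t / 2) = x_0 * exp(mu t) = 3*exp(-t/2)/2.
Var(X_t) = E[X_t^2] - (E[X_t])^2 = x_0^2 * exp(2 mu t) * (exp(sigma^2 t) - 1) = (9*exp(3*t) - 9)*exp(-t)/4.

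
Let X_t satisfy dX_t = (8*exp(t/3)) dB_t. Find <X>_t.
<X>_t = 96*exp(2*t/3) - 96

For an Itô process dX_t = a(t) dt + b(t) dB_t, the quadratic variation is <X>_t = int_0^t b(s)^2 ds (the drift term does not contribute). Here b(s) = 8*exp(s/3), so
  b(s)^2 = 64*exp(2*s/3).
Integrating from 0 to t:
  <X>_t = int_0^t (64*exp(2*s/3)) ds = 96*exp(2*t/3) - 96.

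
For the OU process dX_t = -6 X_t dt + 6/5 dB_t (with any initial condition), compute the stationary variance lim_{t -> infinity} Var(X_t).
lim Var(X_t) = 3/25

The OU SDE dX = -theta X dt + sigma dB admits the integrating factor exp(theta t): d(exp(theta t) X_t) = sigma exp(theta t) dB_t. Integrating from 0 to t gives X_t = x_0 * exp(-theta t) + sigma * int_0^t exp(-theta (t-s)) dB_s for any initial x_0. The Itô integral has variance (by the Itô isometry) sigma^2 * int_0^t exp(-2 theta (t - s)) ds = sigma^2 * (1 - exp(-2 theta t)) / (2 theta), independent of x_0.
With theta = 6, sigma = 6/5:
  Var(X_t) = (6/5)^2 * (1 - exp(-2*6 t)) / (2 * 6) = 3/25 - 3*exp(-12*t)/25.
As t -> infinity, exp(-2*6 t) -> 0, so the stationary variance is sigma^2 / (2 theta) = 3/25.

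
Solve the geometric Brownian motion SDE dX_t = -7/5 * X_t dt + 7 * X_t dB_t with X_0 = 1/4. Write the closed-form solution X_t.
X_t = 1/4 * exp((-259/10) * t + (7) * B_t)

For GBM dX = mu X dt + sigma X dB with X_0 = x_0, apply Itô to Y = log X: dY = (mu - sigma^2/2) dt + sigma dB, so Y_t = log(x_0) + (mu - sigma^2/2) t + sigma B_t and hence X_t = x_0 * exp((mu - sigma^2/2) t + sigma B_t).
With mu = -7/5, sigma = 7, x_0 = 1/4, this gives:
  X_t = 1/4 * exp((-259/10) * t + (7) * B_t).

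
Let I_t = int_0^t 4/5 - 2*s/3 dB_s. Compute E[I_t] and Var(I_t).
E[I_t] = 0; Var(I_t) = 4*t*(25*t^2 - 90*t + 108)/675

The Itô integral of a deterministic integrand f(s) has mean 0 because each increment f(s) * (B_{s+ds} - B_s) has mean 0. By the Itô isometry:
  Var( int_0^t f(s) dB_s ) = E[ (int_0^t f(s) dB_s)^2 ] = int_0^t f(s)^2 ds.
Here f(s) = 4/5 - 2*s/3, so f(s)^2 = 4*(5*s - 6)^2/225. Integrate:
  int_0^t (4*(5*s - 6)^2/225) ds = 4*t*(25*t^2 - 90*t + 108)/675.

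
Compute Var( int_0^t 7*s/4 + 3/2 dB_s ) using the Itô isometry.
Var = t*(49*t^2 + 126*t + 108)/48

The Itô integral of a deterministic integrand f(s) has mean 0 because each increment f(s) * (B_{s+ds} - B_s) has mean 0. By the Itô isometry:
  Var( int_0^t f(s) dB_s ) = E[ (int_0^t f(s) dB_s)^2 ] = int_0^t f(s)^2 ds.
Here f(s) = 7*s/4 + 3/2, so f(s)^2 = (7*s + 6)^2/16. Integrate:
  int_0^t ((7*s + 6)^2/16) ds = t*(49*t^2 + 126*t + 108)/48.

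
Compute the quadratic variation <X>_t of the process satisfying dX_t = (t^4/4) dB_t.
<X>_t = t^9/144

For an Itô process dX_t = a(t) dt + b(t) dB_t, the quadratic variation is <X>_t = int_0^t b(s)^2 ds (the drift term does not contribute). Here b(s) = s^4/4, so
  b(s)^2 = s^8/16.
Integrating from 0 to t:
  <X>_t = int_0^t (s^8/16) ds = t^9/144.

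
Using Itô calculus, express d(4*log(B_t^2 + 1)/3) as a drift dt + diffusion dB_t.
d(4*log(B_t^2 + 1)/3) = (4*(1 - B_t^2)/(3*(B_t^2 + 1)^2)) dt + (8*B_t/(3*(B_t^2 + 1))) dB_t

Itô's formula for f(B_t) gives d f(B_t) = f'(B_t) dB_t + (1/2) f''(B_t) dt. Compute derivatives of f(x) = 4*log(x^2 + 1)/3:
  f'(x)  = 8*x/(3*(x^2 + 1))
  f''(x) = 8*(1 - x^2)/(3*(x^2 + 1)^2)
Substitute x = B_t and multiply the f'' term by 1/2:
  drift     = (1/2) * (8*(1 - x^2)/(3*(x^2 + 1)^2)) evaluated at B_t = 4*(1 - B_t^2)/(3*(B_t^2 + 1)^2)
  diffusion = (8*x/(3*(x^2 + 1))) evaluated at B_t = 8*B_t/(3*(B_t^2 + 1))
Therefore d(4*log(B_t^2 + 1)/3) = (4*(1 - B_t^2)/(3*(B_t^2 + 1)^2)) dt + (8*B_t/(3*(B_t^2 + 1))) dB_t.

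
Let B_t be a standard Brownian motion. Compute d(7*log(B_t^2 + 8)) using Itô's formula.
d(7*log(B_t^2 + 8)) = (7*(8 - B_t^2)/(B_t^2 + 8)^2) dt + (14*B_t/(B_t^2 + 8)) dB_t

Itô's formula for f(B_t) gives d f(B_t) = f'(B_t) dB_t + (1/2) f''(B_t) dt. Compute derivatives of f(x) = 7*log(x^2 + 8):
  f'(x)  = 14*x/(x^2 + 8)
  f''(x) = 14*(8 - x^2)/(x^2 + 8)^2
Substitute x = B_t and multiply the f'' term by 1/2:
  drift     = (1/2) * (14*(8 - x^2)/(x^2 + 8)^2) evaluated at B_t = 7*(8 - B_t^2)/(B_t^2 + 8)^2
  diffusion = (14*x/(x^2 + 8)) evaluated at B_t = 14*B_t/(B_t^2 + 8)
Therefore d(7*log(B_t^2 + 8)) = (7*(8 - B_t^2)/(B_t^2 + 8)^2) dt + (14*B_t/(B_t^2 + 8)) dB_t.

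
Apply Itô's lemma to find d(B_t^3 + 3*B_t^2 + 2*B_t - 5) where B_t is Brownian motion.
d(B_t^3 + 3*B_t^2 + 2*B_t - 5) = (3*B_t + 3) dt + (3*B_t^2 + 6*B_t + 2) dB_t

Itô's formula for f(B_t) gives d f(B_t) = f'(B_t) dB_t + (1/2) f''(B_t) dt. Compute derivatives of f(x) = x^3 + 3*x^2 + 2*x - 5:
  f'(x)  = 3*x^2 + 6*x + 2
  f''(x) = 6*x + 6
Substitute x = B_t and multiply the f'' term by 1/2:
  drift     = (1/2) * (6*x + 6) evaluated at B_t = 3*B_t + 3
  diffusion = (3*x^2 + 6*x + 2) evaluated at B_t = 3*B_t^2 + 6*B_t + 2
Therefore d(B_t^3 + 3*B_t^2 + 2*B_t - 5) = (3*B_t + 3) dt + (3*B_t^2 + 6*B_t + 2) dB_t.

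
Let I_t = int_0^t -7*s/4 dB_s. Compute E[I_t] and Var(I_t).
E[I_t] = 0; Var(I_t) = 49*t^3/48

The Itô integral of a deterministic integrand f(s) has mean 0 because each increment f(s) * (B_{s+ds} - B_s) has mean 0. By the Itô isometry:
  Var( int_0^t f(s) dB_s ) = E[ (int_0^t f(s) dB_s)^2 ] = int_0^t f(s)^2 ds.
Here f(s) = -7*s/4, so f(s)^2 = 49*s^2/16. Integrate:
  int_0^t (49*s^2/16) ds = 49*t^3/48.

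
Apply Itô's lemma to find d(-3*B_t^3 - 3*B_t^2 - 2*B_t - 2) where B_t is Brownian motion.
d(-3*B_t^3 - 3*B_t^2 - 2*B_t - 2) = (-9*B_t - 3) dt + (-9*B_t^2 - 6*B_t - 2) dB_t

Itô's formula for f(B_t) gives d f(B_t) = f'(B_t) dB_t + (1/2) f''(B_t) dt. Compute derivatives of f(x) = -3*x^3 - 3*x^2 - 2*x - 2:
  f'(x)  = -9*x^2 - 6*x - 2
  f''(x) = -18*x - 6
Substitute x = B_t and multiply the f'' term by 1/2:
  drift     = (1/2) * (-18*x - 6) evaluated at B_t = -9*B_t - 3
  diffusion = (-9*x^2 - 6*x - 2) evaluated at B_t = -9*B_t^2 - 6*B_t - 2
Therefore d(-3*B_t^3 - 3*B_t^2 - 2*B_t - 2) = (-9*B_t - 3) dt + (-9*B_t^2 - 6*B_t - 2) dB_t.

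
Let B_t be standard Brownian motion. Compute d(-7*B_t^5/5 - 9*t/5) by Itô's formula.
d(-7*B_t^5/5 - 9*t/5) = (-14*B_t^3 - 9/5) dt + (-7*B_t^4) dB_t

Itô's formula for f(t, x): d f(t, B_t) = (f_t + (1/2) f_xx) dt + f_x dB_t. Compute partials of f(t, x) = -9*t/5 - 7*x^5/5:
  f_t(t,x)  = -9/5
  f_x(t,x)  = -7*x^4
  f_xx(t,x) = -28*x^3
Assemble drift = f_t + (1/2) f_xx = -14*x^3 - 9/5 and diffusion = f_x = -7*x^4. Substituting x = B_t:
  d(-7*B_t^5/5 - 9*t/5) = (-14*B_t^3 - 9/5) dt + (-7*B_t^4) dB_t.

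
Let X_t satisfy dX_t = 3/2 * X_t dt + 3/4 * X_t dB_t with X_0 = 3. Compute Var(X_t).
Var(X_t) = 9*(exp(9*t/16) - 1)*exp(3*t)

For GBM dX = mu X dt + sigma X dB with X_0 = x_0, apply Itô to Y = log X: dY = (mu - sigma^2/2) dt + sigma dB, so Y_t = log(x_0) + (mu - sigma^2/2) t + sigma B_t and hence X_t = x_0 * exp((mu - sigma^2/2) t + sigma B_t).
With mu = 3/2, sigma = 3/4, x_0 = 3, this gives:
  X_t = 3 * exp((39/32) * t + (3/4) * B_t).
Since sigma*B_t ~ Normal(0, sigma^2 t), E[exp(sigma*B_t)] = exp(sigma^2 t / 2); so E[X_t] = x_0 * exp((mu - sigma^2/2) t) * exp(sigma^2 t / 2) = x_0 * exp(mu t) = 3*exp(3*t/2).
Var(X_t) = E[X_t^2] - (E[X_t])^2 = x_0^2 * exp(2 mu t) * (exp(sigma^2 t) - 1) = 9*(exp(9*t/16) - 1)*exp(3*t).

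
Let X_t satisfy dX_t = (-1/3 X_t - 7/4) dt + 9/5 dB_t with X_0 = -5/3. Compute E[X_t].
E[X_t] = -21/4 + 43*exp(-t/3)/12

Taking expectations and using E[dB_t] = 0, the mean m(t) = E[X_t] satisfies the ODE m'(t) = a m(t) + b with m(0) = x_0. With a = -1/3, b = -7/4, x_0 = -5/3, the solution is
  m(t) = x_0 * exp(a t) + (b/a) * (exp(a t) - 1)
       = (-5/3) * exp((-1/3) t) + ((-7/4)/(-1/3)) * (exp((-1/3) t) - 1)
       = -21/4 + 43*exp(-t/3)/12.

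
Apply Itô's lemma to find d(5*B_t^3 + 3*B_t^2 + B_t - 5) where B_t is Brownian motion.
d(5*B_t^3 + 3*B_t^2 + B_t - 5) = (15*B_t + 3) dt + (15*B_t^2 + 6*B_t + 1) dB_t

Itô's formula for f(B_t) gives d f(B_t) = f'(B_t) dB_t + (1/2) f''(B_t) dt. Compute derivatives of f(x) = 5*x^3 + 3*x^2 + x - 5:
  f'(x)  = 15*x^2 + 6*x + 1
  f''(x) = 30*x + 6
Substitute x = B_t and multiply the f'' term by 1/2:
  drift     = (1/2) * (30*x + 6) evaluated at B_t = 15*B_t + 3
  diffusion = (15*x^2 + 6*x + 1) evaluated at B_t = 15*B_t^2 + 6*B_t + 1
Therefore d(5*B_t^3 + 3*B_t^2 + B_t - 5) = (15*B_t + 3) dt + (15*B_t^2 + 6*B_t + 1) dB_t.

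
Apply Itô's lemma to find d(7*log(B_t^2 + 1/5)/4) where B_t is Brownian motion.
d(7*log(B_t^2 + 1/5)/4) = (35*(1 - 5*B_t^2)/(4*(5*B_t^2 + 1)^2)) dt + (35*B_t/(2*(5*B_t^2 + 1))) dB_t

Itô's formula for f(B_t) gives d f(B_t) = f'(B_t) dB_t + (1/2) f''(B_t) dt. Compute derivatives of f(x) = 7*log(x^2 + 1/5)/4:
  f'(x)  = 35*x/(2*(5*x^2 + 1))
  f''(x) = 35*(1 - 5*x^2)/(2*(5*x^2 + 1)^2)
Substitute x = B_t and multiply the f'' term by 1/2:
  drift     = (1/2) * (35*(1 - 5*x^2)/(2*(5*x^2 + 1)^2)) evaluated at B_t = 35*(1 - 5*B_t^2)/(4*(5*B_t^2 + 1)^2)
  diffusion = (35*x/(2*(5*x^2 + 1))) evaluated at B_t = 35*B_t/(2*(5*B_t^2 + 1))
Therefore d(7*log(B_t^2 + 1/5)/4) = (35*(1 - 5*B_t^2)/(4*(5*B_t^2 + 1)^2)) dt + (35*B_t/(2*(5*B_t^2 + 1))) dB_t.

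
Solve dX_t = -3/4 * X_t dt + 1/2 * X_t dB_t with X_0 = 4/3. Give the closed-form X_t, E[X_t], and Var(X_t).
X_t = 4/3 * exp((-7/8) t + (1/2) B_t); E[X_t] = 4*exp(-3*t/4)/3; Var(X_t) = (16*exp(t/4) - 16)*exp(-3*t/2)/9

For GBM dX = mu X dt + sigma X dB with X_0 = x_0, apply Itô to Y = log X: dY = (mu - sigma^2/2) dt + sigma dB, so Y_t = log(x_0) + (mu - sigma^2/2) t + sigma B_t and hence X_t = x_0 * exp((mu - sigma^2/2) t + sigma B_t).
With mu = -3/4, sigma = 1/2, x_0 = 4/3, this gives:
  X_t = 4/3 * exp((-7/8) * t + (1/2) * B_t).
Since sigma*B_t ~ Normal(0, sigma^2 t), E[exp(sigma*B_t)] = exp(sigma^2 t / 2); so E[X_t] = x_0 * exp((mu - sigma^2/2) t) * exp(sigma^2 t / 2) = x_0 * exp(mu t) = 4*exp(-3*t/4)/3.
Var(X_t) = E[X_t^2] - (E[X_t])^2 = x_0^2 * exp(2 mu t) * (exp(sigma^2 t) - 1) = (16*exp(t/4) - 16)*exp(-3*t/2)/9.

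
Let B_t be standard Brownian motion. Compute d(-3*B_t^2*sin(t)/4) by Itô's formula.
d(-3*B_t^2*sin(t)/4) = (-3*B_t^2*cos(t)/4 - 3*sin(t)/4) dt + (-3*B_t*sin(t)/2) dB_t

Itô's formula for f(t, x): d f(t, B_t) = (f_t + (1/2) f_xx) dt + f_x dB_t. Compute partials of f(t, x) = -3*x^2*sin(t)/4:
  f_t(t,x)  = -3*x^2*cos(t)/4
  f_x(t,x)  = -3*x*sin(t)/2
  f_xx(t,x) = -3*sin(t)/2
Assemble drift = f_t + (1/2) f_xx = -3*x^2*cos(t)/4 - 3*sin(t)/4 and diffusion = f_x = -3*x*sin(t)/2. Substituting x = B_t:
  d(-3*B_t^2*sin(t)/4) = (-3*B_t^2*cos(t)/4 - 3*sin(t)/4) dt + (-3*B_t*sin(t)/2) dB_t.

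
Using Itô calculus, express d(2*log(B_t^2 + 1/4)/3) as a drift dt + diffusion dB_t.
d(2*log(B_t^2 + 1/4)/3) = (8*(1 - 4*B_t^2)/(3*(4*B_t^2 + 1)^2)) dt + (16*B_t/(3*(4*B_t^2 + 1))) dB_t

Itô's formula for f(B_t) gives d f(B_t) = f'(B_t) dB_t + (1/2) f''(B_t) dt. Compute derivatives of f(x) = 2*log(x^2 + 1/4)/3:
  f'(x)  = 16*x/(3*(4*x^2 + 1))
  f''(x) = 16*(1 - 4*x^2)/(3*(4*x^2 + 1)^2)
Substitute x = B_t and multiply the f'' term by 1/2:
  drift     = (1/2) * (16*(1 - 4*x^2)/(3*(4*x^2 + 1)^2)) evaluated at B_t = 8*(1 - 4*B_t^2)/(3*(4*B_t^2 + 1)^2)
  diffusion = (16*x/(3*(4*x^2 + 1))) evaluated at B_t = 16*B_t/(3*(4*B_t^2 + 1))
Therefore d(2*log(B_t^2 + 1/4)/3) = (8*(1 - 4*B_t^2)/(3*(4*B_t^2 + 1)^2)) dt + (16*B_t/(3*(4*B_t^2 + 1))) dB_t.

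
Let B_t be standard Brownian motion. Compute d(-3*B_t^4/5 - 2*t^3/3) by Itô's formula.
d(-3*B_t^4/5 - 2*t^3/3) = (-18*B_t^2/5 - 2*t^2) dt + (-12*B_t^3/5) dB_t

Itô's formula for f(t, x): d f(t, B_t) = (f_t + (1/2) f_xx) dt + f_x dB_t. Compute partials of f(t, x) = -2*t^3/3 - 3*x^4/5:
  f_t(t,x)  = -2*t^2
  f_x(t,x)  = -12*x^3/5
  f_xx(t,x) = -36*x^2/5
Assemble drift = f_t + (1/2) f_xx = -2*t^2 - 18*x^2/5 and diffusion = f_x = -12*x^3/5. Substituting x = B_t:
  d(-3*B_t^4/5 - 2*t^3/3) = (-18*B_t^2/5 - 2*t^2) dt + (-12*B_t^3/5) dB_t.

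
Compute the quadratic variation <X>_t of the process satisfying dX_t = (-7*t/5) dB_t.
<X>_t = 49*t^3/75

For an Itô process dX_t = a(t) dt + b(t) dB_t, the quadratic variation is <X>_t = int_0^t b(s)^2 ds (the drift term does not contribute). Here b(s) = -7*s/5, so
  b(s)^2 = 49*s^2/25.
Integrating from 0 to t:
  <X>_t = int_0^t (49*s^2/25) ds = 49*t^3/75.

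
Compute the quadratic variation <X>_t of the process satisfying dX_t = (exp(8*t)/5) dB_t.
<X>_t = exp(16*t)/400 - 1/400

For an Itô process dX_t = a(t) dt + b(t) dB_t, the quadratic variation is <X>_t = int_0^t b(s)^2 ds (the drift term does not contribute). Here b(s) = exp(8*s)/5, so
  b(s)^2 = exp(16*s)/25.
Integrating from 0 to t:
  <X>_t = int_0^t (exp(16*s)/25) ds = exp(16*t)/400 - 1/400.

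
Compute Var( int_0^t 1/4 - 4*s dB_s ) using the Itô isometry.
Var = t*(256*t^2 - 48*t + 3)/48

The Itô integral of a deterministic integrand f(s) has mean 0 because each increment f(s) * (B_{s+ds} - B_s) has mean 0. By the Itô isometry:
  Var( int_0^t f(s) dB_s ) = E[ (int_0^t f(s) dB_s)^2 ] = int_0^t f(s)^2 ds.
Here f(s) = 1/4 - 4*s, so f(s)^2 = (16*s - 1)^2/16. Integrate:
  int_0^t ((16*s - 1)^2/16) ds = t*(256*t^2 - 48*t + 3)/48.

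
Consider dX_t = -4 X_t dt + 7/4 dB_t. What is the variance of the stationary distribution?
lim Var(X_t) = 49/128

The OU SDE dX = -theta X dt + sigma dB admits the integrating factor exp(theta t): d(exp(theta t) X_t) = sigma exp(theta t) dB_t. Integrating from 0 to t gives X_t = x_0 * exp(-theta t) + sigma * int_0^t exp(-theta (t-s)) dB_s for any initial x_0. The Itô integral has variance (by the Itô isometry) sigma^2 * int_0^t exp(-2 theta (t - s)) ds = sigma^2 * (1 - exp(-2 theta t)) / (2 theta), independent of x_0.
With theta = 4, sigma = 7/4:
  Var(X_t) = (7/4)^2 * (1 - exp(-2*4 t)) / (2 * 4) = 49/128 - 49*exp(-8*t)/128.
As t -> infinity, exp(-2*4 t) -> 0, so the stationary variance is sigma^2 / (2 theta) = 49/128.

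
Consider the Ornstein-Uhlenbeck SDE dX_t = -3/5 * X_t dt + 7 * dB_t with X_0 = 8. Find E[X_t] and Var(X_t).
E[X_t] = 8*exp(-3*t/5); Var(X_t) = 245/6 - 245*exp(-6*t/5)/6

The OU SDE dX = -theta X dt + sigma dB admits the integrating factor exp(theta t): d(exp(theta t) X_t) = sigma exp(theta t) dB_t. Integrating from 0 to t:
  X_t = x_0 * exp(-theta t) + sigma * int_0^t exp(-theta (t-s)) dB_s.
The Itô integral has mean 0 and (by the Itô isometry) variance sigma^2 * int_0^t exp(-2 theta (t - s)) ds = sigma^2 * (1 - exp(-2 theta t)) / (2 theta).
With theta = 3/5, sigma = 7, x_0 = 8:
  E[X_t] = 8 * exp(-3/5 t) = 8*exp(-3*t/5)
  Var(X_t) = (7)^2 * (1 - exp(-2*3/5 t)) / (2 * 3/5) = 245/6 - 245*exp(-6*t/5)/6.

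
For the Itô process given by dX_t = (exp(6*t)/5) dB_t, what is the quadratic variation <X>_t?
<X>_t = exp(12*t)/300 - 1/300

For an Itô process dX_t = a(t) dt + b(t) dB_t, the quadratic variation is <X>_t = int_0^t b(s)^2 ds (the drift term does not contribute). Here b(s) = exp(6*s)/5, so
  b(s)^2 = exp(12*s)/25.
Integrating from 0 to t:
  <X>_t = int_0^t (exp(12*s)/25) ds = exp(12*t)/300 - 1/300.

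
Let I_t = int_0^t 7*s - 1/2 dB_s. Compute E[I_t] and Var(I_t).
E[I_t] = 0; Var(I_t) = t*(196*t^2 - 42*t + 3)/12

The Itô integral of a deterministic integrand f(s) has mean 0 because each increment f(s) * (B_{s+ds} - B_s) has mean 0. By the Itô isometry:
  Var( int_0^t f(s) dB_s ) = E[ (int_0^t f(s) dB_s)^2 ] = int_0^t f(s)^2 ds.
Here f(s) = 7*s - 1/2, so f(s)^2 = (14*s - 1)^2/4. Integrate:
  int_0^t ((14*s - 1)^2/4) ds = t*(196*t^2 - 42*t + 3)/12.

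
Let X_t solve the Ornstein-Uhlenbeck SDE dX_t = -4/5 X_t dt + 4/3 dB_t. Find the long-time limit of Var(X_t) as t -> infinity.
lim Var(X_t) = 10/9

The OU SDE dX = -theta X dt + sigma dB admits the integrating factor exp(theta t): d(exp(theta t) X_t) = sigma exp(theta t) dB_t. Integrating from 0 to t gives X_t = x_0 * exp(-theta t) + sigma * int_0^t exp(-theta (t-s)) dB_s for any initial x_0. The Itô integral has variance (by the Itô isometry) sigma^2 * int_0^t exp(-2 theta (t - s)) ds = sigma^2 * (1 - exp(-2 theta t)) / (2 theta), independent of x_0.
With theta = 4/5, sigma = 4/3:
  Var(X_t) = (4/3)^2 * (1 - exp(-2*4/5 t)) / (2 * 4/5) = 10/9 - 10*exp(-8*t/5)/9.
As t -> infinity, exp(-2*4/5 t) -> 0, so the stationary variance is sigma^2 / (2 theta) = 10/9.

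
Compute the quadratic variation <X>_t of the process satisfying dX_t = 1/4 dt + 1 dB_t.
<X>_t = t

For an Itô process dX_t = a(t) dt + b(t) dB_t, the quadratic variation is <X>_t = int_0^t b(s)^2 ds (the drift term does not contribute). Here b(s) = 1, so
  b(s)^2 = 1.
Integrating from 0 to t:
  <X>_t = int_0^t (1) ds = t.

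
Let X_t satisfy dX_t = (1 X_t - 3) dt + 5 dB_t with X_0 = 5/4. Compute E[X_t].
E[X_t] = 3 - 7*exp(t)/4

Taking expectations and using E[dB_t] = 0, the mean m(t) = E[X_t] satisfies the ODE m'(t) = a m(t) + b with m(0) = x_0. With a = 1, b = -3, x_0 = 5/4, the solution is
  m(t) = x_0 * exp(a t) + (b/a) * (exp(a t) - 1)
       = (5/4) * exp(1 t) + ((-3)/1) * (exp(1 t) - 1)
       = 3 - 7*exp(t)/4.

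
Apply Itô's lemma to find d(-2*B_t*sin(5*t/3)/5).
d(-2*B_t*sin(5*t/3)/5) = (-2*B_t*cos(5*t/3)/3) dt + (-2*sin(5*t/3)/5) dB_t

Itô's formula for f(t, x): d f(t, B_t) = (f_t + (1/2) f_xx) dt + f_x dB_t. Compute partials of f(t, x) = -2*x*sin(5*t/3)/5:
  f_t(t,x)  = -2*x*cos(5*t/3)/3
  f_x(t,x)  = -2*sin(5*t/3)/5
  f_xx(t,x) = 0
Assemble drift = f_t + (1/2) f_xx = -2*x*cos(5*t/3)/3 and diffusion = f_x = -2*sin(5*t/3)/5. Substituting x = B_t:
  d(-2*B_t*sin(5*t/3)/5) = (-2*B_t*cos(5*t/3)/3) dt + (-2*sin(5*t/3)/5) dB_t.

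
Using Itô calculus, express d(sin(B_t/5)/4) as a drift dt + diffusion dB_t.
d(sin(B_t/5)/4) = (-sin(B_t/5)/200) dt + (cos(B_t/5)/20) dB_t

Itô's formula for f(B_t) gives d f(B_t) = f'(B_t) dB_t + (1/2) f''(B_t) dt. Compute derivatives of f(x) = sin(x/5)/4:
  f'(x)  = cos(x/5)/20
  f''(x) = -sin(x/5)/100
Substitute x = B_t and multiply the f'' term by 1/2:
  drift     = (1/2) * (-sin(x/5)/100) evaluated at B_t = -sin(B_t/5)/200
  diffusion = (cos(x/5)/20) evaluated at B_t = cos(B_t/5)/20
Therefore d(sin(B_t/5)/4) = (-sin(B_t/5)/200) dt + (cos(B_t/5)/20) dB_t.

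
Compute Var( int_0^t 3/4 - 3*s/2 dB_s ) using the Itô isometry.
Var = 3*t*(4*t^2 - 6*t + 3)/16

The Itô integral of a deterministic integrand f(s) has mean 0 because each increment f(s) * (B_{s+ds} - B_s) has mean 0. By the Itô isometry:
  Var( int_0^t f(s) dB_s ) = E[ (int_0^t f(s) dB_s)^2 ] = int_0^t f(s)^2 ds.
Here f(s) = 3/4 - 3*s/2, so f(s)^2 = 9*(2*s - 1)^2/16. Integrate:
  int_0^t (9*(2*s - 1)^2/16) ds = 3*t*(4*t^2 - 6*t + 3)/16.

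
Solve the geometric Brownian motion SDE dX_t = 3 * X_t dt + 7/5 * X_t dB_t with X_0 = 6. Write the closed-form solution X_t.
X_t = 6 * exp((101/50) * t + (7/5) * B_t)

For GBM dX = mu X dt + sigma X dB with X_0 = x_0, apply Itô to Y = log X: dY = (mu - sigma^2/2) dt + sigma dB, so Y_t = log(x_0) + (mu - sigma^2/2) t + sigma B_t and hence X_t = x_0 * exp((mu - sigma^2/2) t + sigma B_t).
With mu = 3, sigma = 7/5, x_0 = 6, this gives:
  X_t = 6 * exp((101/50) * t + (7/5) * B_t).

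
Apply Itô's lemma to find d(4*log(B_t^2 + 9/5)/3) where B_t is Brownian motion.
d(4*log(B_t^2 + 9/5)/3) = (20*(9 - 5*B_t^2)/(3*(5*B_t^2 + 9)^2)) dt + (40*B_t/(3*(5*B_t^2 + 9))) dB_t

Itô's formula for f(B_t) gives d f(B_t) = f'(B_t) dB_t + (1/2) f''(B_t) dt. Compute derivatives of f(x) = 4*log(x^2 + 9/5)/3:
  f'(x)  = 40*x/(3*(5*x^2 + 9))
  f''(x) = 40*(9 - 5*x^2)/(3*(5*x^2 + 9)^2)
Substitute x = B_t and multiply the f'' term by 1/2:
  drift     = (1/2) * (40*(9 - 5*x^2)/(3*(5*x^2 + 9)^2)) evaluated at B_t = 20*(9 - 5*B_t^2)/(3*(5*B_t^2 + 9)^2)
  diffusion = (40*x/(3*(5*x^2 + 9))) evaluated at B_t = 40*B_t/(3*(5*B_t^2 + 9))
Therefore d(4*log(B_t^2 + 9/5)/3) = (20*(9 - 5*B_t^2)/(3*(5*B_t^2 + 9)^2)) dt + (40*B_t/(3*(5*B_t^2 + 9))) dB_t.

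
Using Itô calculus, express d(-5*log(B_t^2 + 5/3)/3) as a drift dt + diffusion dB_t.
d(-5*log(B_t^2 + 5/3)/3) = (5*(3*B_t^2 - 5)/(3*B_t^2 + 5)^2) dt + (-10*B_t/(3*B_t^2 + 5)) dB_t

Itô's formula for f(B_t) gives d f(B_t) = f'(B_t) dB_t + (1/2) f''(B_t) dt. Compute derivatives of f(x) = -5*log(x^2 + 5/3)/3:
  f'(x)  = -10*x/(3*x^2 + 5)
  f''(x) = 10*(3*x^2 - 5)/(3*x^2 + 5)^2
Substitute x = B_t and multiply the f'' term by 1/2:
  drift     = (1/2) * (10*(3*x^2 - 5)/(3*x^2 + 5)^2) evaluated at B_t = 5*(3*B_t^2 - 5)/(3*B_t^2 + 5)^2
  diffusion = (-10*x/(3*x^2 + 5)) evaluated at B_t = -10*B_t/(3*B_t^2 + 5)
Therefore d(-5*log(B_t^2 + 5/3)/3) = (5*(3*B_t^2 - 5)/(3*B_t^2 + 5)^2) dt + (-10*B_t/(3*B_t^2 + 5)) dB_t.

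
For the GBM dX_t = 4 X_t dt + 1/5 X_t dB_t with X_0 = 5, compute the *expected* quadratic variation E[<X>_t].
E[<X>_t] = 25*exp(201*t/25)/201 - 25/201

<X>_t = int_0^t ((1/5) * X_s)^2 ds. Taking expectation inside the integral: E[<X>_t] = (1/5)^2 * int_0^t E[X_s^2] ds. For GBM, E[X_s^2] = x_0^2 * exp((2 mu + sigma^2) s). Integrating:
  E[<X>_t] = (1/5)^2 * 5^2 * (exp((2*4 + (1/5)^2) t) - 1) / (2*4 + (1/5)^2)
           = (1/5)^2 * 5^2 * (exp((201/25) t) - 1) / (201/25) = 25*exp(201*t/25)/201 - 25/201.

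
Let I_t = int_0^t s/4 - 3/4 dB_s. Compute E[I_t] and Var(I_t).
E[I_t] = 0; Var(I_t) = t*(t^2 - 9*t + 27)/48

The Itô integral of a deterministic integrand f(s) has mean 0 because each increment f(s) * (B_{s+ds} - B_s) has mean 0. By the Itô isometry:
  Var( int_0^t f(s) dB_s ) = E[ (int_0^t f(s) dB_s)^2 ] = int_0^t f(s)^2 ds.
Here f(s) = s/4 - 3/4, so f(s)^2 = (s - 3)^2/16. Integrate:
  int_0^t ((s - 3)^2/16) ds = t*(t^2 - 9*t + 27)/48.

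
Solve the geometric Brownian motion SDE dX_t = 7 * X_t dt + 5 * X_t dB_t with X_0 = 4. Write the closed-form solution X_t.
X_t = 4 * exp((-11/2) * t + (5) * B_t)

For GBM dX = mu X dt + sigma X dB with X_0 = x_0, apply Itô to Y = log X: dY = (mu - sigma^2/2) dt + sigma dB, so Y_t = log(x_0) + (mu - sigma^2/2) t + sigma B_t and hence X_t = x_0 * exp((mu - sigma^2/2) t + sigma B_t).
With mu = 7, sigma = 5, x_0 = 4, this gives:
  X_t = 4 * exp((-11/2) * t + (5) * B_t).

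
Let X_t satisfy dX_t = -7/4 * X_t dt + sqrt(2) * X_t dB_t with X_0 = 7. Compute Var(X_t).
Var(X_t) = (49*exp(2*t) - 49)*exp(-7*t/2)

For GBM dX = mu X dt + sigma X dB with X_0 = x_0, apply Itô to Y = log X: dY = (mu - sigma^2/2) dt + sigma dB, so Y_t = log(x_0) + (mu - sigma^2/2) t + sigma B_t and hence X_t = x_0 * exp((mu - sigma^2/2) t + sigma B_t).
With mu = -7/4, sigma = sqrt(2), x_0 = 7, this gives:
  X_t = 7 * exp((-11/4) * t + (sqrt(2)) * B_t).
Since sigma*B_t ~ Normal(0, sigma^2 t), E[exp(sigma*B_t)] = exp(sigma^2 t / 2); so E[X_t] = x_0 * exp((mu - sigma^2/2) t) * exp(sigma^2 t / 2) = x_0 * exp(mu t) = 7*exp(-7*t/4).
Var(X_t) = E[X_t^2] - (E[X_t])^2 = x_0^2 * exp(2 mu t) * (exp(sigma^2 t) - 1) = (49*exp(2*t) - 49)*exp(-7*t/2).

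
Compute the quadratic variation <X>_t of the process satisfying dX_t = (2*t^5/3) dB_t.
<X>_t = 4*t^11/99

For an Itô process dX_t = a(t) dt + b(t) dB_t, the quadratic variation is <X>_t = int_0^t b(s)^2 ds (the drift term does not contribute). Here b(s) = 2*s^5/3, so
  b(s)^2 = 4*s^10/9.
Integrating from 0 to t:
  <X>_t = int_0^t (4*s^10/9) ds = 4*t^11/99.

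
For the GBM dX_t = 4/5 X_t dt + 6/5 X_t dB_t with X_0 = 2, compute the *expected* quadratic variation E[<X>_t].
E[<X>_t] = 36*exp(76*t/25)/19 - 36/19

<X>_t = int_0^t ((6/5) * X_s)^2 ds. Taking expectation inside the integral: E[<X>_t] = (6/5)^2 * int_0^t E[X_s^2] ds. For GBM, E[X_s^2] = x_0^2 * exp((2 mu + sigma^2) s). Integrating:
  E[<X>_t] = (6/5)^2 * 2^2 * (exp((2*(4/5) + (6/5)^2) t) - 1) / (2*(4/5) + (6/5)^2)
           = (6/5)^2 * 2^2 * (exp((76/25) t) - 1) / (76/25) = 36*exp(76*t/25)/19 - 36/19.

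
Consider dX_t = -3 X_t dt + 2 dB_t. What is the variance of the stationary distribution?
lim Var(X_t) = 2/3

The OU SDE dX = -theta X dt + sigma dB admits the integrating factor exp(theta t): d(exp(theta t) X_t) = sigma exp(theta t) dB_t. Integrating from 0 to t gives X_t = x_0 * exp(-theta t) + sigma * int_0^t exp(-theta (t-s)) dB_s for any initial x_0. The Itô integral has variance (by the Itô isometry) sigma^2 * int_0^t exp(-2 theta (t - s)) ds = sigma^2 * (1 - exp(-2 theta t)) / (2 theta), independent of x_0.
With theta = 3, sigma = 2:
  Var(X_t) = (2)^2 * (1 - exp(-2*3 t)) / (2 * 3) = 2/3 - 2*exp(-6*t)/3.
As t -> infinity, exp(-2*3 t) -> 0, so the stationary variance is sigma^2 / (2 theta) = 2/3.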